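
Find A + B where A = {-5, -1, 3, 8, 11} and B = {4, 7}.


A + B = {a + b : a ∈ A, b ∈ B}.
Enumerate all |A|·|B| = 5·2 = 10 pairs (a, b) and collect distinct sums.
a = -5: -5+4=-1, -5+7=2
a = -1: -1+4=3, -1+7=6
a = 3: 3+4=7, 3+7=10
a = 8: 8+4=12, 8+7=15
a = 11: 11+4=15, 11+7=18
Collecting distinct sums: A + B = {-1, 2, 3, 6, 7, 10, 12, 15, 18}
|A + B| = 9

A + B = {-1, 2, 3, 6, 7, 10, 12, 15, 18}


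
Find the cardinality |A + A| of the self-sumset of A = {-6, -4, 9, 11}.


A + A = {a + a' : a, a' ∈ A}; |A| = 4.
General bounds: 2|A| - 1 ≤ |A + A| ≤ |A|(|A|+1)/2, i.e. 7 ≤ |A + A| ≤ 10.
Lower bound 2|A|-1 is attained iff A is an arithmetic progression.
Enumerate sums a + a' for a ≤ a' (symmetric, so this suffices):
a = -6: -6+-6=-12, -6+-4=-10, -6+9=3, -6+11=5
a = -4: -4+-4=-8, -4+9=5, -4+11=7
a = 9: 9+9=18, 9+11=20
a = 11: 11+11=22
Distinct sums: {-12, -10, -8, 3, 5, 7, 18, 20, 22}
|A + A| = 9

|A + A| = 9


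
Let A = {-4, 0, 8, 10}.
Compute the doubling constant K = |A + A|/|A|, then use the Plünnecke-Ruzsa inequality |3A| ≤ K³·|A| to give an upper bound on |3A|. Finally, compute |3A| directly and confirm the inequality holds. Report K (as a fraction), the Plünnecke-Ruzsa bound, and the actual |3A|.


|A| = 4.
Step 1: Compute A + A by enumerating all 16 pairs.
A + A = {-8, -4, 0, 4, 6, 8, 10, 16, 18, 20}, so |A + A| = 10.
Step 2: Doubling constant K = |A + A|/|A| = 10/4 = 10/4 ≈ 2.5000.
Step 3: Plünnecke-Ruzsa gives |3A| ≤ K³·|A| = (2.5000)³ · 4 ≈ 62.5000.
Step 4: Compute 3A = A + A + A directly by enumerating all triples (a,b,c) ∈ A³; |3A| = 18.
Step 5: Check 18 ≤ 62.5000? Yes ✓.

K = 10/4, Plünnecke-Ruzsa bound K³|A| ≈ 62.5000, |3A| = 18, inequality holds.


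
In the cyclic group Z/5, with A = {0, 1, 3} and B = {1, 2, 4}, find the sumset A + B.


Work in Z/5Z: reduce every sum a + b modulo 5.
Enumerate all 9 pairs:
a = 0: 0+1=1, 0+2=2, 0+4=4
a = 1: 1+1=2, 1+2=3, 1+4=0
a = 3: 3+1=4, 3+2=0, 3+4=2
Distinct residues collected: {0, 1, 2, 3, 4}
|A + B| = 5 (out of 5 total residues).

A + B = {0, 1, 2, 3, 4}


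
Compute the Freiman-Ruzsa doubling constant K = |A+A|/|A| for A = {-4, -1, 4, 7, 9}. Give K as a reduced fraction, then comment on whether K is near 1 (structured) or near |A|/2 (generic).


|A| = 5.
Compute A + A by enumerating all 25 pairs.
A + A = {-8, -5, -2, 0, 3, 5, 6, 8, 11, 13, 14, 16, 18}, so |A + A| = 13.
K = |A + A| / |A| = 13/5 (already in lowest terms) ≈ 2.6000.
Reference: AP of size 5 gives K = 9/5 ≈ 1.8000; a fully generic set of size 5 gives K ≈ 3.0000.

|A| = 5, |A + A| = 13, K = 13/5.


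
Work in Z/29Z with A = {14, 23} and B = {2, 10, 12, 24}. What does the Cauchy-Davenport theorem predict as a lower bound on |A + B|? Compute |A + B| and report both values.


Cauchy-Davenport: |A + B| ≥ min(p, |A| + |B| - 1) for A, B nonempty in Z/pZ.
|A| = 2, |B| = 4, p = 29.
CD lower bound = min(29, 2 + 4 - 1) = min(29, 5) = 5.
Compute A + B mod 29 directly:
a = 14: 14+2=16, 14+10=24, 14+12=26, 14+24=9
a = 23: 23+2=25, 23+10=4, 23+12=6, 23+24=18
A + B = {4, 6, 9, 16, 18, 24, 25, 26}, so |A + B| = 8.
Verify: 8 ≥ 5? Yes ✓.

CD lower bound = 5, actual |A + B| = 8.


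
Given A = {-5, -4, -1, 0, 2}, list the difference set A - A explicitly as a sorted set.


A - A = {a - a' : a, a' ∈ A}.
Compute a - a' for each ordered pair (a, a'):
a = -5: -5--5=0, -5--4=-1, -5--1=-4, -5-0=-5, -5-2=-7
a = -4: -4--5=1, -4--4=0, -4--1=-3, -4-0=-4, -4-2=-6
a = -1: -1--5=4, -1--4=3, -1--1=0, -1-0=-1, -1-2=-3
a = 0: 0--5=5, 0--4=4, 0--1=1, 0-0=0, 0-2=-2
a = 2: 2--5=7, 2--4=6, 2--1=3, 2-0=2, 2-2=0
Collecting distinct values (and noting 0 appears from a-a):
A - A = {-7, -6, -5, -4, -3, -2, -1, 0, 1, 2, 3, 4, 5, 6, 7}
|A - A| = 15

A - A = {-7, -6, -5, -4, -3, -2, -1, 0, 1, 2, 3, 4, 5, 6, 7}


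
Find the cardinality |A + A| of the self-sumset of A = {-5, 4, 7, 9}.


A + A = {a + a' : a, a' ∈ A}; |A| = 4.
General bounds: 2|A| - 1 ≤ |A + A| ≤ |A|(|A|+1)/2, i.e. 7 ≤ |A + A| ≤ 10.
Lower bound 2|A|-1 is attained iff A is an arithmetic progression.
Enumerate sums a + a' for a ≤ a' (symmetric, so this suffices):
a = -5: -5+-5=-10, -5+4=-1, -5+7=2, -5+9=4
a = 4: 4+4=8, 4+7=11, 4+9=13
a = 7: 7+7=14, 7+9=16
a = 9: 9+9=18
Distinct sums: {-10, -1, 2, 4, 8, 11, 13, 14, 16, 18}
|A + A| = 10

|A + A| = 10


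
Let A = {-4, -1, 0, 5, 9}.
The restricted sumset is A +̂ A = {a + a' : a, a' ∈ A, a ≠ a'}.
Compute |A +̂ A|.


Restricted sumset: A +̂ A = {a + a' : a ∈ A, a' ∈ A, a ≠ a'}.
Equivalently, take A + A and drop any sum 2a that is achievable ONLY as a + a for a ∈ A (i.e. sums representable only with equal summands).
Enumerate pairs (a, a') with a < a' (symmetric, so each unordered pair gives one sum; this covers all a ≠ a'):
  -4 + -1 = -5
  -4 + 0 = -4
  -4 + 5 = 1
  -4 + 9 = 5
  -1 + 0 = -1
  -1 + 5 = 4
  -1 + 9 = 8
  0 + 5 = 5
  0 + 9 = 9
  5 + 9 = 14
Collected distinct sums: {-5, -4, -1, 1, 4, 5, 8, 9, 14}
|A +̂ A| = 9
(Reference bound: |A +̂ A| ≥ 2|A| - 3 for |A| ≥ 2, with |A| = 5 giving ≥ 7.)

|A +̂ A| = 9


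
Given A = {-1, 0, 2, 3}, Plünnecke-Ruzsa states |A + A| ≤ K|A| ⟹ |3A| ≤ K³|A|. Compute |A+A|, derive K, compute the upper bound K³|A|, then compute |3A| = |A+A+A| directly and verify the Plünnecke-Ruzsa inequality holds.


|A| = 4.
Step 1: Compute A + A by enumerating all 16 pairs.
A + A = {-2, -1, 0, 1, 2, 3, 4, 5, 6}, so |A + A| = 9.
Step 2: Doubling constant K = |A + A|/|A| = 9/4 = 9/4 ≈ 2.2500.
Step 3: Plünnecke-Ruzsa gives |3A| ≤ K³·|A| = (2.2500)³ · 4 ≈ 45.5625.
Step 4: Compute 3A = A + A + A directly by enumerating all triples (a,b,c) ∈ A³; |3A| = 13.
Step 5: Check 13 ≤ 45.5625? Yes ✓.

K = 9/4, Plünnecke-Ruzsa bound K³|A| ≈ 45.5625, |3A| = 13, inequality holds.


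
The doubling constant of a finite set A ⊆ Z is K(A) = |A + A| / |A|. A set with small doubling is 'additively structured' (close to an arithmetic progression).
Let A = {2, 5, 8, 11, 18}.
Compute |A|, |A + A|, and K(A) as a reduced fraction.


|A| = 5.
Compute A + A by enumerating all 25 pairs.
A + A = {4, 7, 10, 13, 16, 19, 20, 22, 23, 26, 29, 36}, so |A + A| = 12.
K = |A + A| / |A| = 12/5 (already in lowest terms) ≈ 2.4000.
Reference: AP of size 5 gives K = 9/5 ≈ 1.8000; a fully generic set of size 5 gives K ≈ 3.0000.

|A| = 5, |A + A| = 12, K = 12/5.


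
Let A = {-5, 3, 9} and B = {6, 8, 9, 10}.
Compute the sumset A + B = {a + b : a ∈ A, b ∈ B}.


A + B = {a + b : a ∈ A, b ∈ B}.
Enumerate all |A|·|B| = 3·4 = 12 pairs (a, b) and collect distinct sums.
a = -5: -5+6=1, -5+8=3, -5+9=4, -5+10=5
a = 3: 3+6=9, 3+8=11, 3+9=12, 3+10=13
a = 9: 9+6=15, 9+8=17, 9+9=18, 9+10=19
Collecting distinct sums: A + B = {1, 3, 4, 5, 9, 11, 12, 13, 15, 17, 18, 19}
|A + B| = 12

A + B = {1, 3, 4, 5, 9, 11, 12, 13, 15, 17, 18, 19}


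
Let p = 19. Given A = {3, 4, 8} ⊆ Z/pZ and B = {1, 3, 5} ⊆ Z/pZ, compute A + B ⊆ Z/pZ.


Work in Z/19Z: reduce every sum a + b modulo 19.
Enumerate all 9 pairs:
a = 3: 3+1=4, 3+3=6, 3+5=8
a = 4: 4+1=5, 4+3=7, 4+5=9
a = 8: 8+1=9, 8+3=11, 8+5=13
Distinct residues collected: {4, 5, 6, 7, 8, 9, 11, 13}
|A + B| = 8 (out of 19 total residues).

A + B = {4, 5, 6, 7, 8, 9, 11, 13}


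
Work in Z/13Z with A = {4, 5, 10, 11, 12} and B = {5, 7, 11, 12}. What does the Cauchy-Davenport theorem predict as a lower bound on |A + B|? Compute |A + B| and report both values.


Cauchy-Davenport: |A + B| ≥ min(p, |A| + |B| - 1) for A, B nonempty in Z/pZ.
|A| = 5, |B| = 4, p = 13.
CD lower bound = min(13, 5 + 4 - 1) = min(13, 8) = 8.
Compute A + B mod 13 directly:
a = 4: 4+5=9, 4+7=11, 4+11=2, 4+12=3
a = 5: 5+5=10, 5+7=12, 5+11=3, 5+12=4
a = 10: 10+5=2, 10+7=4, 10+11=8, 10+12=9
a = 11: 11+5=3, 11+7=5, 11+11=9, 11+12=10
a = 12: 12+5=4, 12+7=6, 12+11=10, 12+12=11
A + B = {2, 3, 4, 5, 6, 8, 9, 10, 11, 12}, so |A + B| = 10.
Verify: 10 ≥ 8? Yes ✓.

CD lower bound = 8, actual |A + B| = 10.


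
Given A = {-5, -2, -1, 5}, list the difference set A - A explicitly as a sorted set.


A - A = {a - a' : a, a' ∈ A}.
Compute a - a' for each ordered pair (a, a'):
a = -5: -5--5=0, -5--2=-3, -5--1=-4, -5-5=-10
a = -2: -2--5=3, -2--2=0, -2--1=-1, -2-5=-7
a = -1: -1--5=4, -1--2=1, -1--1=0, -1-5=-6
a = 5: 5--5=10, 5--2=7, 5--1=6, 5-5=0
Collecting distinct values (and noting 0 appears from a-a):
A - A = {-10, -7, -6, -4, -3, -1, 0, 1, 3, 4, 6, 7, 10}
|A - A| = 13

A - A = {-10, -7, -6, -4, -3, -1, 0, 1, 3, 4, 6, 7, 10}


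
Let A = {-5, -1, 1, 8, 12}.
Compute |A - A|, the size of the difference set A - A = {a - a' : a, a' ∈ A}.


A - A = {a - a' : a, a' ∈ A}; |A| = 5.
Bounds: 2|A|-1 ≤ |A - A| ≤ |A|² - |A| + 1, i.e. 9 ≤ |A - A| ≤ 21.
Note: 0 ∈ A - A always (from a - a). The set is symmetric: if d ∈ A - A then -d ∈ A - A.
Enumerate nonzero differences d = a - a' with a > a' (then include -d):
Positive differences: {2, 4, 6, 7, 9, 11, 13, 17}
Full difference set: {0} ∪ (positive diffs) ∪ (negative diffs).
|A - A| = 1 + 2·8 = 17 (matches direct enumeration: 17).

|A - A| = 17


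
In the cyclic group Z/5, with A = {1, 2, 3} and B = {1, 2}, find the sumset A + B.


Work in Z/5Z: reduce every sum a + b modulo 5.
Enumerate all 6 pairs:
a = 1: 1+1=2, 1+2=3
a = 2: 2+1=3, 2+2=4
a = 3: 3+1=4, 3+2=0
Distinct residues collected: {0, 2, 3, 4}
|A + B| = 4 (out of 5 total residues).

A + B = {0, 2, 3, 4}


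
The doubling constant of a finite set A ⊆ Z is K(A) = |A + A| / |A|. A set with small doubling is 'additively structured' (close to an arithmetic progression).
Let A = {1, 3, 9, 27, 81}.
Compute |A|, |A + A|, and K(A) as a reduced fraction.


|A| = 5.
Compute A + A by enumerating all 25 pairs.
A + A = {2, 4, 6, 10, 12, 18, 28, 30, 36, 54, 82, 84, 90, 108, 162}, so |A + A| = 15.
K = |A + A| / |A| = 15/5 = 3/1 ≈ 3.0000.
Reference: AP of size 5 gives K = 9/5 ≈ 1.8000; a fully generic set of size 5 gives K ≈ 3.0000.

|A| = 5, |A + A| = 15, K = 15/5 = 3/1.


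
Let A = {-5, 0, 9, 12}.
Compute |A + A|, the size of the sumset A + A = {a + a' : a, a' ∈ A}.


A + A = {a + a' : a, a' ∈ A}; |A| = 4.
General bounds: 2|A| - 1 ≤ |A + A| ≤ |A|(|A|+1)/2, i.e. 7 ≤ |A + A| ≤ 10.
Lower bound 2|A|-1 is attained iff A is an arithmetic progression.
Enumerate sums a + a' for a ≤ a' (symmetric, so this suffices):
a = -5: -5+-5=-10, -5+0=-5, -5+9=4, -5+12=7
a = 0: 0+0=0, 0+9=9, 0+12=12
a = 9: 9+9=18, 9+12=21
a = 12: 12+12=24
Distinct sums: {-10, -5, 0, 4, 7, 9, 12, 18, 21, 24}
|A + A| = 10

|A + A| = 10


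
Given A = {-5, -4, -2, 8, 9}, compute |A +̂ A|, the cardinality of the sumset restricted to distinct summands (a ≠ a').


Restricted sumset: A +̂ A = {a + a' : a ∈ A, a' ∈ A, a ≠ a'}.
Equivalently, take A + A and drop any sum 2a that is achievable ONLY as a + a for a ∈ A (i.e. sums representable only with equal summands).
Enumerate pairs (a, a') with a < a' (symmetric, so each unordered pair gives one sum; this covers all a ≠ a'):
  -5 + -4 = -9
  -5 + -2 = -7
  -5 + 8 = 3
  -5 + 9 = 4
  -4 + -2 = -6
  -4 + 8 = 4
  -4 + 9 = 5
  -2 + 8 = 6
  -2 + 9 = 7
  8 + 9 = 17
Collected distinct sums: {-9, -7, -6, 3, 4, 5, 6, 7, 17}
|A +̂ A| = 9
(Reference bound: |A +̂ A| ≥ 2|A| - 3 for |A| ≥ 2, with |A| = 5 giving ≥ 7.)

|A +̂ A| = 9


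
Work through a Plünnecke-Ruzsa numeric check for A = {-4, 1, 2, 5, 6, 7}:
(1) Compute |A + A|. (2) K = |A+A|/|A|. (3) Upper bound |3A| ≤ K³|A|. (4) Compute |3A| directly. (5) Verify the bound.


|A| = 6.
Step 1: Compute A + A by enumerating all 36 pairs.
A + A = {-8, -3, -2, 1, 2, 3, 4, 6, 7, 8, 9, 10, 11, 12, 13, 14}, so |A + A| = 16.
Step 2: Doubling constant K = |A + A|/|A| = 16/6 = 16/6 ≈ 2.6667.
Step 3: Plünnecke-Ruzsa gives |3A| ≤ K³·|A| = (2.6667)³ · 6 ≈ 113.7778.
Step 4: Compute 3A = A + A + A directly by enumerating all triples (a,b,c) ∈ A³; |3A| = 27.
Step 5: Check 27 ≤ 113.7778? Yes ✓.

K = 16/6, Plünnecke-Ruzsa bound K³|A| ≈ 113.7778, |3A| = 27, inequality holds.


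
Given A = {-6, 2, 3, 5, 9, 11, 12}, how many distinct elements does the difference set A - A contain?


A - A = {a - a' : a, a' ∈ A}; |A| = 7.
Bounds: 2|A|-1 ≤ |A - A| ≤ |A|² - |A| + 1, i.e. 13 ≤ |A - A| ≤ 43.
Note: 0 ∈ A - A always (from a - a). The set is symmetric: if d ∈ A - A then -d ∈ A - A.
Enumerate nonzero differences d = a - a' with a > a' (then include -d):
Positive differences: {1, 2, 3, 4, 6, 7, 8, 9, 10, 11, 15, 17, 18}
Full difference set: {0} ∪ (positive diffs) ∪ (negative diffs).
|A - A| = 1 + 2·13 = 27 (matches direct enumeration: 27).

|A - A| = 27


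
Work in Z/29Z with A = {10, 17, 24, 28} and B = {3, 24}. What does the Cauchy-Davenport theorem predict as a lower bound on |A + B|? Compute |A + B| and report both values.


Cauchy-Davenport: |A + B| ≥ min(p, |A| + |B| - 1) for A, B nonempty in Z/pZ.
|A| = 4, |B| = 2, p = 29.
CD lower bound = min(29, 4 + 2 - 1) = min(29, 5) = 5.
Compute A + B mod 29 directly:
a = 10: 10+3=13, 10+24=5
a = 17: 17+3=20, 17+24=12
a = 24: 24+3=27, 24+24=19
a = 28: 28+3=2, 28+24=23
A + B = {2, 5, 12, 13, 19, 20, 23, 27}, so |A + B| = 8.
Verify: 8 ≥ 5? Yes ✓.

CD lower bound = 5, actual |A + B| = 8.


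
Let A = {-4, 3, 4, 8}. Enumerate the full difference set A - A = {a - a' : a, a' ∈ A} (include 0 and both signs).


A - A = {a - a' : a, a' ∈ A}.
Compute a - a' for each ordered pair (a, a'):
a = -4: -4--4=0, -4-3=-7, -4-4=-8, -4-8=-12
a = 3: 3--4=7, 3-3=0, 3-4=-1, 3-8=-5
a = 4: 4--4=8, 4-3=1, 4-4=0, 4-8=-4
a = 8: 8--4=12, 8-3=5, 8-4=4, 8-8=0
Collecting distinct values (and noting 0 appears from a-a):
A - A = {-12, -8, -7, -5, -4, -1, 0, 1, 4, 5, 7, 8, 12}
|A - A| = 13

A - A = {-12, -8, -7, -5, -4, -1, 0, 1, 4, 5, 7, 8, 12}


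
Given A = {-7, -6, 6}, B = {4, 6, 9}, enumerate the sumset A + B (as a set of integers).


A + B = {a + b : a ∈ A, b ∈ B}.
Enumerate all |A|·|B| = 3·3 = 9 pairs (a, b) and collect distinct sums.
a = -7: -7+4=-3, -7+6=-1, -7+9=2
a = -6: -6+4=-2, -6+6=0, -6+9=3
a = 6: 6+4=10, 6+6=12, 6+9=15
Collecting distinct sums: A + B = {-3, -2, -1, 0, 2, 3, 10, 12, 15}
|A + B| = 9

A + B = {-3, -2, -1, 0, 2, 3, 10, 12, 15}


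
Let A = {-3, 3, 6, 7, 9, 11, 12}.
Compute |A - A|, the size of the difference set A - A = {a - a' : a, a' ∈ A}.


A - A = {a - a' : a, a' ∈ A}; |A| = 7.
Bounds: 2|A|-1 ≤ |A - A| ≤ |A|² - |A| + 1, i.e. 13 ≤ |A - A| ≤ 43.
Note: 0 ∈ A - A always (from a - a). The set is symmetric: if d ∈ A - A then -d ∈ A - A.
Enumerate nonzero differences d = a - a' with a > a' (then include -d):
Positive differences: {1, 2, 3, 4, 5, 6, 8, 9, 10, 12, 14, 15}
Full difference set: {0} ∪ (positive diffs) ∪ (negative diffs).
|A - A| = 1 + 2·12 = 25 (matches direct enumeration: 25).

|A - A| = 25


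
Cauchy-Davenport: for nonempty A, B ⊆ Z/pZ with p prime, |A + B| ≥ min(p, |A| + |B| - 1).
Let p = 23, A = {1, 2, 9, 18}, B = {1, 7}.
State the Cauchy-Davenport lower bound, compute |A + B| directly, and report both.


Cauchy-Davenport: |A + B| ≥ min(p, |A| + |B| - 1) for A, B nonempty in Z/pZ.
|A| = 4, |B| = 2, p = 23.
CD lower bound = min(23, 4 + 2 - 1) = min(23, 5) = 5.
Compute A + B mod 23 directly:
a = 1: 1+1=2, 1+7=8
a = 2: 2+1=3, 2+7=9
a = 9: 9+1=10, 9+7=16
a = 18: 18+1=19, 18+7=2
A + B = {2, 3, 8, 9, 10, 16, 19}, so |A + B| = 7.
Verify: 7 ≥ 5? Yes ✓.

CD lower bound = 5, actual |A + B| = 7.


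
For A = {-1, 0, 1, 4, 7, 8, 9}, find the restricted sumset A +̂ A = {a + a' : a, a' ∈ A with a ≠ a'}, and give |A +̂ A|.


Restricted sumset: A +̂ A = {a + a' : a ∈ A, a' ∈ A, a ≠ a'}.
Equivalently, take A + A and drop any sum 2a that is achievable ONLY as a + a for a ∈ A (i.e. sums representable only with equal summands).
Enumerate pairs (a, a') with a < a' (symmetric, so each unordered pair gives one sum; this covers all a ≠ a'):
  -1 + 0 = -1
  -1 + 1 = 0
  -1 + 4 = 3
  -1 + 7 = 6
  -1 + 8 = 7
  -1 + 9 = 8
  0 + 1 = 1
  0 + 4 = 4
  0 + 7 = 7
  0 + 8 = 8
  0 + 9 = 9
  1 + 4 = 5
  1 + 7 = 8
  1 + 8 = 9
  1 + 9 = 10
  4 + 7 = 11
  4 + 8 = 12
  4 + 9 = 13
  7 + 8 = 15
  7 + 9 = 16
  8 + 9 = 17
Collected distinct sums: {-1, 0, 1, 3, 4, 5, 6, 7, 8, 9, 10, 11, 12, 13, 15, 16, 17}
|A +̂ A| = 17
(Reference bound: |A +̂ A| ≥ 2|A| - 3 for |A| ≥ 2, with |A| = 7 giving ≥ 11.)

|A +̂ A| = 17


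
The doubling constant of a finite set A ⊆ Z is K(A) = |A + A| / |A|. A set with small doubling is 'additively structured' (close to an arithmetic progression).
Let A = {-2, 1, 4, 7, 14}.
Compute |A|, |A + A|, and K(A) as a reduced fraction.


|A| = 5.
Compute A + A by enumerating all 25 pairs.
A + A = {-4, -1, 2, 5, 8, 11, 12, 14, 15, 18, 21, 28}, so |A + A| = 12.
K = |A + A| / |A| = 12/5 (already in lowest terms) ≈ 2.4000.
Reference: AP of size 5 gives K = 9/5 ≈ 1.8000; a fully generic set of size 5 gives K ≈ 3.0000.

|A| = 5, |A + A| = 12, K = 12/5.


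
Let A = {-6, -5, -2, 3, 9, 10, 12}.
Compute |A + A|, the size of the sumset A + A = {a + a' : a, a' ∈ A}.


A + A = {a + a' : a, a' ∈ A}; |A| = 7.
General bounds: 2|A| - 1 ≤ |A + A| ≤ |A|(|A|+1)/2, i.e. 13 ≤ |A + A| ≤ 28.
Lower bound 2|A|-1 is attained iff A is an arithmetic progression.
Enumerate sums a + a' for a ≤ a' (symmetric, so this suffices):
a = -6: -6+-6=-12, -6+-5=-11, -6+-2=-8, -6+3=-3, -6+9=3, -6+10=4, -6+12=6
a = -5: -5+-5=-10, -5+-2=-7, -5+3=-2, -5+9=4, -5+10=5, -5+12=7
a = -2: -2+-2=-4, -2+3=1, -2+9=7, -2+10=8, -2+12=10
a = 3: 3+3=6, 3+9=12, 3+10=13, 3+12=15
a = 9: 9+9=18, 9+10=19, 9+12=21
a = 10: 10+10=20, 10+12=22
a = 12: 12+12=24
Distinct sums: {-12, -11, -10, -8, -7, -4, -3, -2, 1, 3, 4, 5, 6, 7, 8, 10, 12, 13, 15, 18, 19, 20, 21, 22, 24}
|A + A| = 25

|A + A| = 25


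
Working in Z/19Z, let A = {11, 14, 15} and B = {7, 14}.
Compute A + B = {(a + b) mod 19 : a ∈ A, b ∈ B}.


Work in Z/19Z: reduce every sum a + b modulo 19.
Enumerate all 6 pairs:
a = 11: 11+7=18, 11+14=6
a = 14: 14+7=2, 14+14=9
a = 15: 15+7=3, 15+14=10
Distinct residues collected: {2, 3, 6, 9, 10, 18}
|A + B| = 6 (out of 19 total residues).

A + B = {2, 3, 6, 9, 10, 18}


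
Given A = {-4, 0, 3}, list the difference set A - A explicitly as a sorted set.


A - A = {a - a' : a, a' ∈ A}.
Compute a - a' for each ordered pair (a, a'):
a = -4: -4--4=0, -4-0=-4, -4-3=-7
a = 0: 0--4=4, 0-0=0, 0-3=-3
a = 3: 3--4=7, 3-0=3, 3-3=0
Collecting distinct values (and noting 0 appears from a-a):
A - A = {-7, -4, -3, 0, 3, 4, 7}
|A - A| = 7

A - A = {-7, -4, -3, 0, 3, 4, 7}


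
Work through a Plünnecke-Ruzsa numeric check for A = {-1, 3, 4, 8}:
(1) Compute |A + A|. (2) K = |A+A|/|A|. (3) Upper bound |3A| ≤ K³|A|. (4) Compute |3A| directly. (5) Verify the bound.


|A| = 4.
Step 1: Compute A + A by enumerating all 16 pairs.
A + A = {-2, 2, 3, 6, 7, 8, 11, 12, 16}, so |A + A| = 9.
Step 2: Doubling constant K = |A + A|/|A| = 9/4 = 9/4 ≈ 2.2500.
Step 3: Plünnecke-Ruzsa gives |3A| ≤ K³·|A| = (2.2500)³ · 4 ≈ 45.5625.
Step 4: Compute 3A = A + A + A directly by enumerating all triples (a,b,c) ∈ A³; |3A| = 16.
Step 5: Check 16 ≤ 45.5625? Yes ✓.

K = 9/4, Plünnecke-Ruzsa bound K³|A| ≈ 45.5625, |3A| = 16, inequality holds.


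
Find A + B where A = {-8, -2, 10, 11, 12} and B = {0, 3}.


A + B = {a + b : a ∈ A, b ∈ B}.
Enumerate all |A|·|B| = 5·2 = 10 pairs (a, b) and collect distinct sums.
a = -8: -8+0=-8, -8+3=-5
a = -2: -2+0=-2, -2+3=1
a = 10: 10+0=10, 10+3=13
a = 11: 11+0=11, 11+3=14
a = 12: 12+0=12, 12+3=15
Collecting distinct sums: A + B = {-8, -5, -2, 1, 10, 11, 12, 13, 14, 15}
|A + B| = 10

A + B = {-8, -5, -2, 1, 10, 11, 12, 13, 14, 15}


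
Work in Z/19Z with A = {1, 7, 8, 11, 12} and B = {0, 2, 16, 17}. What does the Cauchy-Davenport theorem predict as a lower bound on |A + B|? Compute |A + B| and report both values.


Cauchy-Davenport: |A + B| ≥ min(p, |A| + |B| - 1) for A, B nonempty in Z/pZ.
|A| = 5, |B| = 4, p = 19.
CD lower bound = min(19, 5 + 4 - 1) = min(19, 8) = 8.
Compute A + B mod 19 directly:
a = 1: 1+0=1, 1+2=3, 1+16=17, 1+17=18
a = 7: 7+0=7, 7+2=9, 7+16=4, 7+17=5
a = 8: 8+0=8, 8+2=10, 8+16=5, 8+17=6
a = 11: 11+0=11, 11+2=13, 11+16=8, 11+17=9
a = 12: 12+0=12, 12+2=14, 12+16=9, 12+17=10
A + B = {1, 3, 4, 5, 6, 7, 8, 9, 10, 11, 12, 13, 14, 17, 18}, so |A + B| = 15.
Verify: 15 ≥ 8? Yes ✓.

CD lower bound = 8, actual |A + B| = 15.


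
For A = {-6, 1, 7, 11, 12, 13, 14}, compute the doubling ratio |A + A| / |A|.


|A| = 7.
Compute A + A by enumerating all 49 pairs.
A + A = {-12, -5, 1, 2, 5, 6, 7, 8, 12, 13, 14, 15, 18, 19, 20, 21, 22, 23, 24, 25, 26, 27, 28}, so |A + A| = 23.
K = |A + A| / |A| = 23/7 (already in lowest terms) ≈ 3.2857.
Reference: AP of size 7 gives K = 13/7 ≈ 1.8571; a fully generic set of size 7 gives K ≈ 4.0000.

|A| = 7, |A + A| = 23, K = 23/7.


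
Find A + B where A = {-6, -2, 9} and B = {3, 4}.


A + B = {a + b : a ∈ A, b ∈ B}.
Enumerate all |A|·|B| = 3·2 = 6 pairs (a, b) and collect distinct sums.
a = -6: -6+3=-3, -6+4=-2
a = -2: -2+3=1, -2+4=2
a = 9: 9+3=12, 9+4=13
Collecting distinct sums: A + B = {-3, -2, 1, 2, 12, 13}
|A + B| = 6

A + B = {-3, -2, 1, 2, 12, 13}


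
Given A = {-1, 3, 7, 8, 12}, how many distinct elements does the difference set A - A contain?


A - A = {a - a' : a, a' ∈ A}; |A| = 5.
Bounds: 2|A|-1 ≤ |A - A| ≤ |A|² - |A| + 1, i.e. 9 ≤ |A - A| ≤ 21.
Note: 0 ∈ A - A always (from a - a). The set is symmetric: if d ∈ A - A then -d ∈ A - A.
Enumerate nonzero differences d = a - a' with a > a' (then include -d):
Positive differences: {1, 4, 5, 8, 9, 13}
Full difference set: {0} ∪ (positive diffs) ∪ (negative diffs).
|A - A| = 1 + 2·6 = 13 (matches direct enumeration: 13).

|A - A| = 13


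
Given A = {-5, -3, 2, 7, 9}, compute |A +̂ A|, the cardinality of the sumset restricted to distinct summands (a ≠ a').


Restricted sumset: A +̂ A = {a + a' : a ∈ A, a' ∈ A, a ≠ a'}.
Equivalently, take A + A and drop any sum 2a that is achievable ONLY as a + a for a ∈ A (i.e. sums representable only with equal summands).
Enumerate pairs (a, a') with a < a' (symmetric, so each unordered pair gives one sum; this covers all a ≠ a'):
  -5 + -3 = -8
  -5 + 2 = -3
  -5 + 7 = 2
  -5 + 9 = 4
  -3 + 2 = -1
  -3 + 7 = 4
  -3 + 9 = 6
  2 + 7 = 9
  2 + 9 = 11
  7 + 9 = 16
Collected distinct sums: {-8, -3, -1, 2, 4, 6, 9, 11, 16}
|A +̂ A| = 9
(Reference bound: |A +̂ A| ≥ 2|A| - 3 for |A| ≥ 2, with |A| = 5 giving ≥ 7.)

|A +̂ A| = 9


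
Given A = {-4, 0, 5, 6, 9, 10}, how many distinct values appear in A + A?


A + A = {a + a' : a, a' ∈ A}; |A| = 6.
General bounds: 2|A| - 1 ≤ |A + A| ≤ |A|(|A|+1)/2, i.e. 11 ≤ |A + A| ≤ 21.
Lower bound 2|A|-1 is attained iff A is an arithmetic progression.
Enumerate sums a + a' for a ≤ a' (symmetric, so this suffices):
a = -4: -4+-4=-8, -4+0=-4, -4+5=1, -4+6=2, -4+9=5, -4+10=6
a = 0: 0+0=0, 0+5=5, 0+6=6, 0+9=9, 0+10=10
a = 5: 5+5=10, 5+6=11, 5+9=14, 5+10=15
a = 6: 6+6=12, 6+9=15, 6+10=16
a = 9: 9+9=18, 9+10=19
a = 10: 10+10=20
Distinct sums: {-8, -4, 0, 1, 2, 5, 6, 9, 10, 11, 12, 14, 15, 16, 18, 19, 20}
|A + A| = 17

|A + A| = 17


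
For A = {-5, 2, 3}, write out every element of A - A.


A - A = {a - a' : a, a' ∈ A}.
Compute a - a' for each ordered pair (a, a'):
a = -5: -5--5=0, -5-2=-7, -5-3=-8
a = 2: 2--5=7, 2-2=0, 2-3=-1
a = 3: 3--5=8, 3-2=1, 3-3=0
Collecting distinct values (and noting 0 appears from a-a):
A - A = {-8, -7, -1, 0, 1, 7, 8}
|A - A| = 7

A - A = {-8, -7, -1, 0, 1, 7, 8}


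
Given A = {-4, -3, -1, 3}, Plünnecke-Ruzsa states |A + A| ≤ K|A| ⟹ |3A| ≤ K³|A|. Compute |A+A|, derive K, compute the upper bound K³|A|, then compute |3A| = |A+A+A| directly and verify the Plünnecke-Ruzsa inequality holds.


|A| = 4.
Step 1: Compute A + A by enumerating all 16 pairs.
A + A = {-8, -7, -6, -5, -4, -2, -1, 0, 2, 6}, so |A + A| = 10.
Step 2: Doubling constant K = |A + A|/|A| = 10/4 = 10/4 ≈ 2.5000.
Step 3: Plünnecke-Ruzsa gives |3A| ≤ K³·|A| = (2.5000)³ · 4 ≈ 62.5000.
Step 4: Compute 3A = A + A + A directly by enumerating all triples (a,b,c) ∈ A³; |3A| = 17.
Step 5: Check 17 ≤ 62.5000? Yes ✓.

K = 10/4, Plünnecke-Ruzsa bound K³|A| ≈ 62.5000, |3A| = 17, inequality holds.


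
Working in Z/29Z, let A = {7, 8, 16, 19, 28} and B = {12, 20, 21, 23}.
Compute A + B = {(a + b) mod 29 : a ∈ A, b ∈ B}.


Work in Z/29Z: reduce every sum a + b modulo 29.
Enumerate all 20 pairs:
a = 7: 7+12=19, 7+20=27, 7+21=28, 7+23=1
a = 8: 8+12=20, 8+20=28, 8+21=0, 8+23=2
a = 16: 16+12=28, 16+20=7, 16+21=8, 16+23=10
a = 19: 19+12=2, 19+20=10, 19+21=11, 19+23=13
a = 28: 28+12=11, 28+20=19, 28+21=20, 28+23=22
Distinct residues collected: {0, 1, 2, 7, 8, 10, 11, 13, 19, 20, 22, 27, 28}
|A + B| = 13 (out of 29 total residues).

A + B = {0, 1, 2, 7, 8, 10, 11, 13, 19, 20, 22, 27, 28}


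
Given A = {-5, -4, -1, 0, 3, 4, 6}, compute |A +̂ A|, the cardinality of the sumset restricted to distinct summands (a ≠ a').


Restricted sumset: A +̂ A = {a + a' : a ∈ A, a' ∈ A, a ≠ a'}.
Equivalently, take A + A and drop any sum 2a that is achievable ONLY as a + a for a ∈ A (i.e. sums representable only with equal summands).
Enumerate pairs (a, a') with a < a' (symmetric, so each unordered pair gives one sum; this covers all a ≠ a'):
  -5 + -4 = -9
  -5 + -1 = -6
  -5 + 0 = -5
  -5 + 3 = -2
  -5 + 4 = -1
  -5 + 6 = 1
  -4 + -1 = -5
  -4 + 0 = -4
  -4 + 3 = -1
  -4 + 4 = 0
  -4 + 6 = 2
  -1 + 0 = -1
  -1 + 3 = 2
  -1 + 4 = 3
  -1 + 6 = 5
  0 + 3 = 3
  0 + 4 = 4
  0 + 6 = 6
  3 + 4 = 7
  3 + 6 = 9
  4 + 6 = 10
Collected distinct sums: {-9, -6, -5, -4, -2, -1, 0, 1, 2, 3, 4, 5, 6, 7, 9, 10}
|A +̂ A| = 16
(Reference bound: |A +̂ A| ≥ 2|A| - 3 for |A| ≥ 2, with |A| = 7 giving ≥ 11.)

|A +̂ A| = 16


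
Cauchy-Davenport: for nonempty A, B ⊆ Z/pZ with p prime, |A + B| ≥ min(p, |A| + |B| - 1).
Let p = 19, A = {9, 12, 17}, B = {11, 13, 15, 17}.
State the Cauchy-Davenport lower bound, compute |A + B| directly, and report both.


Cauchy-Davenport: |A + B| ≥ min(p, |A| + |B| - 1) for A, B nonempty in Z/pZ.
|A| = 3, |B| = 4, p = 19.
CD lower bound = min(19, 3 + 4 - 1) = min(19, 6) = 6.
Compute A + B mod 19 directly:
a = 9: 9+11=1, 9+13=3, 9+15=5, 9+17=7
a = 12: 12+11=4, 12+13=6, 12+15=8, 12+17=10
a = 17: 17+11=9, 17+13=11, 17+15=13, 17+17=15
A + B = {1, 3, 4, 5, 6, 7, 8, 9, 10, 11, 13, 15}, so |A + B| = 12.
Verify: 12 ≥ 6? Yes ✓.

CD lower bound = 6, actual |A + B| = 12.


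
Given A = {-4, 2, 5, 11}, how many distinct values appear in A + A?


A + A = {a + a' : a, a' ∈ A}; |A| = 4.
General bounds: 2|A| - 1 ≤ |A + A| ≤ |A|(|A|+1)/2, i.e. 7 ≤ |A + A| ≤ 10.
Lower bound 2|A|-1 is attained iff A is an arithmetic progression.
Enumerate sums a + a' for a ≤ a' (symmetric, so this suffices):
a = -4: -4+-4=-8, -4+2=-2, -4+5=1, -4+11=7
a = 2: 2+2=4, 2+5=7, 2+11=13
a = 5: 5+5=10, 5+11=16
a = 11: 11+11=22
Distinct sums: {-8, -2, 1, 4, 7, 10, 13, 16, 22}
|A + A| = 9

|A + A| = 9


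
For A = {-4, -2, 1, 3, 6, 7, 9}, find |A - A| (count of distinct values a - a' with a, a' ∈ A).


A - A = {a - a' : a, a' ∈ A}; |A| = 7.
Bounds: 2|A|-1 ≤ |A - A| ≤ |A|² - |A| + 1, i.e. 13 ≤ |A - A| ≤ 43.
Note: 0 ∈ A - A always (from a - a). The set is symmetric: if d ∈ A - A then -d ∈ A - A.
Enumerate nonzero differences d = a - a' with a > a' (then include -d):
Positive differences: {1, 2, 3, 4, 5, 6, 7, 8, 9, 10, 11, 13}
Full difference set: {0} ∪ (positive diffs) ∪ (negative diffs).
|A - A| = 1 + 2·12 = 25 (matches direct enumeration: 25).

|A - A| = 25


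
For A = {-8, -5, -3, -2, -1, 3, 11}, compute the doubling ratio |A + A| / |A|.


|A| = 7.
Compute A + A by enumerating all 49 pairs.
A + A = {-16, -13, -11, -10, -9, -8, -7, -6, -5, -4, -3, -2, 0, 1, 2, 3, 6, 8, 9, 10, 14, 22}, so |A + A| = 22.
K = |A + A| / |A| = 22/7 (already in lowest terms) ≈ 3.1429.
Reference: AP of size 7 gives K = 13/7 ≈ 1.8571; a fully generic set of size 7 gives K ≈ 4.0000.

|A| = 7, |A + A| = 22, K = 22/7.


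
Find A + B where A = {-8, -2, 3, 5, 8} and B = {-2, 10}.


A + B = {a + b : a ∈ A, b ∈ B}.
Enumerate all |A|·|B| = 5·2 = 10 pairs (a, b) and collect distinct sums.
a = -8: -8+-2=-10, -8+10=2
a = -2: -2+-2=-4, -2+10=8
a = 3: 3+-2=1, 3+10=13
a = 5: 5+-2=3, 5+10=15
a = 8: 8+-2=6, 8+10=18
Collecting distinct sums: A + B = {-10, -4, 1, 2, 3, 6, 8, 13, 15, 18}
|A + B| = 10

A + B = {-10, -4, 1, 2, 3, 6, 8, 13, 15, 18}


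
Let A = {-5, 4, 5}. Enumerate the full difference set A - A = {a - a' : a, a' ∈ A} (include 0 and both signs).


A - A = {a - a' : a, a' ∈ A}.
Compute a - a' for each ordered pair (a, a'):
a = -5: -5--5=0, -5-4=-9, -5-5=-10
a = 4: 4--5=9, 4-4=0, 4-5=-1
a = 5: 5--5=10, 5-4=1, 5-5=0
Collecting distinct values (and noting 0 appears from a-a):
A - A = {-10, -9, -1, 0, 1, 9, 10}
|A - A| = 7

A - A = {-10, -9, -1, 0, 1, 9, 10}


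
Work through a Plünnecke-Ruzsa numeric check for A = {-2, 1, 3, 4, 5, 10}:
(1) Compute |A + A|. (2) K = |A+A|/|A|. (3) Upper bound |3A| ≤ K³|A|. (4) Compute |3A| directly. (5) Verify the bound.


|A| = 6.
Step 1: Compute A + A by enumerating all 36 pairs.
A + A = {-4, -1, 1, 2, 3, 4, 5, 6, 7, 8, 9, 10, 11, 13, 14, 15, 20}, so |A + A| = 17.
Step 2: Doubling constant K = |A + A|/|A| = 17/6 = 17/6 ≈ 2.8333.
Step 3: Plünnecke-Ruzsa gives |3A| ≤ K³·|A| = (2.8333)³ · 6 ≈ 136.4722.
Step 4: Compute 3A = A + A + A directly by enumerating all triples (a,b,c) ∈ A³; |3A| = 29.
Step 5: Check 29 ≤ 136.4722? Yes ✓.

K = 17/6, Plünnecke-Ruzsa bound K³|A| ≈ 136.4722, |3A| = 29, inequality holds.


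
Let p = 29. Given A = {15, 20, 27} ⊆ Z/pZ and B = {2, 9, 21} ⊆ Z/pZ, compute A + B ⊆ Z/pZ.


Work in Z/29Z: reduce every sum a + b modulo 29.
Enumerate all 9 pairs:
a = 15: 15+2=17, 15+9=24, 15+21=7
a = 20: 20+2=22, 20+9=0, 20+21=12
a = 27: 27+2=0, 27+9=7, 27+21=19
Distinct residues collected: {0, 7, 12, 17, 19, 22, 24}
|A + B| = 7 (out of 29 total residues).

A + B = {0, 7, 12, 17, 19, 22, 24}


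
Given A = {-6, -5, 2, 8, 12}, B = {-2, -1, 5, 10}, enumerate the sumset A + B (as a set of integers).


A + B = {a + b : a ∈ A, b ∈ B}.
Enumerate all |A|·|B| = 5·4 = 20 pairs (a, b) and collect distinct sums.
a = -6: -6+-2=-8, -6+-1=-7, -6+5=-1, -6+10=4
a = -5: -5+-2=-7, -5+-1=-6, -5+5=0, -5+10=5
a = 2: 2+-2=0, 2+-1=1, 2+5=7, 2+10=12
a = 8: 8+-2=6, 8+-1=7, 8+5=13, 8+10=18
a = 12: 12+-2=10, 12+-1=11, 12+5=17, 12+10=22
Collecting distinct sums: A + B = {-8, -7, -6, -1, 0, 1, 4, 5, 6, 7, 10, 11, 12, 13, 17, 18, 22}
|A + B| = 17

A + B = {-8, -7, -6, -1, 0, 1, 4, 5, 6, 7, 10, 11, 12, 13, 17, 18, 22}


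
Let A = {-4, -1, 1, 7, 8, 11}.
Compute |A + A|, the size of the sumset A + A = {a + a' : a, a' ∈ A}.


A + A = {a + a' : a, a' ∈ A}; |A| = 6.
General bounds: 2|A| - 1 ≤ |A + A| ≤ |A|(|A|+1)/2, i.e. 11 ≤ |A + A| ≤ 21.
Lower bound 2|A|-1 is attained iff A is an arithmetic progression.
Enumerate sums a + a' for a ≤ a' (symmetric, so this suffices):
a = -4: -4+-4=-8, -4+-1=-5, -4+1=-3, -4+7=3, -4+8=4, -4+11=7
a = -1: -1+-1=-2, -1+1=0, -1+7=6, -1+8=7, -1+11=10
a = 1: 1+1=2, 1+7=8, 1+8=9, 1+11=12
a = 7: 7+7=14, 7+8=15, 7+11=18
a = 8: 8+8=16, 8+11=19
a = 11: 11+11=22
Distinct sums: {-8, -5, -3, -2, 0, 2, 3, 4, 6, 7, 8, 9, 10, 12, 14, 15, 16, 18, 19, 22}
|A + A| = 20

|A + A| = 20


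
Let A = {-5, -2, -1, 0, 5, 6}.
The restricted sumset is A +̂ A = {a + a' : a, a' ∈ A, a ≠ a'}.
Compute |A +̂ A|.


Restricted sumset: A +̂ A = {a + a' : a ∈ A, a' ∈ A, a ≠ a'}.
Equivalently, take A + A and drop any sum 2a that is achievable ONLY as a + a for a ∈ A (i.e. sums representable only with equal summands).
Enumerate pairs (a, a') with a < a' (symmetric, so each unordered pair gives one sum; this covers all a ≠ a'):
  -5 + -2 = -7
  -5 + -1 = -6
  -5 + 0 = -5
  -5 + 5 = 0
  -5 + 6 = 1
  -2 + -1 = -3
  -2 + 0 = -2
  -2 + 5 = 3
  -2 + 6 = 4
  -1 + 0 = -1
  -1 + 5 = 4
  -1 + 6 = 5
  0 + 5 = 5
  0 + 6 = 6
  5 + 6 = 11
Collected distinct sums: {-7, -6, -5, -3, -2, -1, 0, 1, 3, 4, 5, 6, 11}
|A +̂ A| = 13
(Reference bound: |A +̂ A| ≥ 2|A| - 3 for |A| ≥ 2, with |A| = 6 giving ≥ 9.)

|A +̂ A| = 13


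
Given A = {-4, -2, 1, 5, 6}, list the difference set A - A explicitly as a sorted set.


A - A = {a - a' : a, a' ∈ A}.
Compute a - a' for each ordered pair (a, a'):
a = -4: -4--4=0, -4--2=-2, -4-1=-5, -4-5=-9, -4-6=-10
a = -2: -2--4=2, -2--2=0, -2-1=-3, -2-5=-7, -2-6=-8
a = 1: 1--4=5, 1--2=3, 1-1=0, 1-5=-4, 1-6=-5
a = 5: 5--4=9, 5--2=7, 5-1=4, 5-5=0, 5-6=-1
a = 6: 6--4=10, 6--2=8, 6-1=5, 6-5=1, 6-6=0
Collecting distinct values (and noting 0 appears from a-a):
A - A = {-10, -9, -8, -7, -5, -4, -3, -2, -1, 0, 1, 2, 3, 4, 5, 7, 8, 9, 10}
|A - A| = 19

A - A = {-10, -9, -8, -7, -5, -4, -3, -2, -1, 0, 1, 2, 3, 4, 5, 7, 8, 9, 10}


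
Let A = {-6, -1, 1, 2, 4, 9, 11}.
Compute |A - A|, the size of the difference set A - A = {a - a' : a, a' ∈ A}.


A - A = {a - a' : a, a' ∈ A}; |A| = 7.
Bounds: 2|A|-1 ≤ |A - A| ≤ |A|² - |A| + 1, i.e. 13 ≤ |A - A| ≤ 43.
Note: 0 ∈ A - A always (from a - a). The set is symmetric: if d ∈ A - A then -d ∈ A - A.
Enumerate nonzero differences d = a - a' with a > a' (then include -d):
Positive differences: {1, 2, 3, 5, 7, 8, 9, 10, 12, 15, 17}
Full difference set: {0} ∪ (positive diffs) ∪ (negative diffs).
|A - A| = 1 + 2·11 = 23 (matches direct enumeration: 23).

|A - A| = 23


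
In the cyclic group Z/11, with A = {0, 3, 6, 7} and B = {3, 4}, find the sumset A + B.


Work in Z/11Z: reduce every sum a + b modulo 11.
Enumerate all 8 pairs:
a = 0: 0+3=3, 0+4=4
a = 3: 3+3=6, 3+4=7
a = 6: 6+3=9, 6+4=10
a = 7: 7+3=10, 7+4=0
Distinct residues collected: {0, 3, 4, 6, 7, 9, 10}
|A + B| = 7 (out of 11 total residues).

A + B = {0, 3, 4, 6, 7, 9, 10}


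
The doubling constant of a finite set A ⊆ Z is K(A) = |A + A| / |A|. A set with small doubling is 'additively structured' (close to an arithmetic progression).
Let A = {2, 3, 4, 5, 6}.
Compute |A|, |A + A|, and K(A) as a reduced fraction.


|A| = 5.
Compute A + A by enumerating all 25 pairs.
A + A = {4, 5, 6, 7, 8, 9, 10, 11, 12}, so |A + A| = 9.
K = |A + A| / |A| = 9/5 (already in lowest terms) ≈ 1.8000.
Reference: AP of size 5 gives K = 9/5 ≈ 1.8000; a fully generic set of size 5 gives K ≈ 3.0000.

|A| = 5, |A + A| = 9, K = 9/5.


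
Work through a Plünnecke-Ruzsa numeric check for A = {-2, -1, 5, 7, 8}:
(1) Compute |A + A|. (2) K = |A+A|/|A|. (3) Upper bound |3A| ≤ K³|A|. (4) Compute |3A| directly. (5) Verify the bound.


|A| = 5.
Step 1: Compute A + A by enumerating all 25 pairs.
A + A = {-4, -3, -2, 3, 4, 5, 6, 7, 10, 12, 13, 14, 15, 16}, so |A + A| = 14.
Step 2: Doubling constant K = |A + A|/|A| = 14/5 = 14/5 ≈ 2.8000.
Step 3: Plünnecke-Ruzsa gives |3A| ≤ K³·|A| = (2.8000)³ · 5 ≈ 109.7600.
Step 4: Compute 3A = A + A + A directly by enumerating all triples (a,b,c) ∈ A³; |3A| = 26.
Step 5: Check 26 ≤ 109.7600? Yes ✓.

K = 14/5, Plünnecke-Ruzsa bound K³|A| ≈ 109.7600, |3A| = 26, inequality holds.


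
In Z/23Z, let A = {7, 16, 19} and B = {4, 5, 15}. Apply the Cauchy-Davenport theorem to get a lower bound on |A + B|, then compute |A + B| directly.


Cauchy-Davenport: |A + B| ≥ min(p, |A| + |B| - 1) for A, B nonempty in Z/pZ.
|A| = 3, |B| = 3, p = 23.
CD lower bound = min(23, 3 + 3 - 1) = min(23, 5) = 5.
Compute A + B mod 23 directly:
a = 7: 7+4=11, 7+5=12, 7+15=22
a = 16: 16+4=20, 16+5=21, 16+15=8
a = 19: 19+4=0, 19+5=1, 19+15=11
A + B = {0, 1, 8, 11, 12, 20, 21, 22}, so |A + B| = 8.
Verify: 8 ≥ 5? Yes ✓.

CD lower bound = 5, actual |A + B| = 8.


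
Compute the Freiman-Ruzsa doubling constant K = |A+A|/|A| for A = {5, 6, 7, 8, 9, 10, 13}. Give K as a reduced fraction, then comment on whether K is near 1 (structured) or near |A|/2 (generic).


|A| = 7.
Compute A + A by enumerating all 49 pairs.
A + A = {10, 11, 12, 13, 14, 15, 16, 17, 18, 19, 20, 21, 22, 23, 26}, so |A + A| = 15.
K = |A + A| / |A| = 15/7 (already in lowest terms) ≈ 2.1429.
Reference: AP of size 7 gives K = 13/7 ≈ 1.8571; a fully generic set of size 7 gives K ≈ 4.0000.

|A| = 7, |A + A| = 15, K = 15/7.


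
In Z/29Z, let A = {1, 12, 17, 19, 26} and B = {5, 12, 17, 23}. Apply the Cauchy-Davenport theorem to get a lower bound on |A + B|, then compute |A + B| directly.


Cauchy-Davenport: |A + B| ≥ min(p, |A| + |B| - 1) for A, B nonempty in Z/pZ.
|A| = 5, |B| = 4, p = 29.
CD lower bound = min(29, 5 + 4 - 1) = min(29, 8) = 8.
Compute A + B mod 29 directly:
a = 1: 1+5=6, 1+12=13, 1+17=18, 1+23=24
a = 12: 12+5=17, 12+12=24, 12+17=0, 12+23=6
a = 17: 17+5=22, 17+12=0, 17+17=5, 17+23=11
a = 19: 19+5=24, 19+12=2, 19+17=7, 19+23=13
a = 26: 26+5=2, 26+12=9, 26+17=14, 26+23=20
A + B = {0, 2, 5, 6, 7, 9, 11, 13, 14, 17, 18, 20, 22, 24}, so |A + B| = 14.
Verify: 14 ≥ 8? Yes ✓.

CD lower bound = 8, actual |A + B| = 14.


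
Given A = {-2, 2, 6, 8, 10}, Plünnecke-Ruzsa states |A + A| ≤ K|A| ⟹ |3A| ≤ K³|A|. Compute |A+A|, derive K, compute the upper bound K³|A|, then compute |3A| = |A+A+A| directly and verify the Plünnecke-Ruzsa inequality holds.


|A| = 5.
Step 1: Compute A + A by enumerating all 25 pairs.
A + A = {-4, 0, 4, 6, 8, 10, 12, 14, 16, 18, 20}, so |A + A| = 11.
Step 2: Doubling constant K = |A + A|/|A| = 11/5 = 11/5 ≈ 2.2000.
Step 3: Plünnecke-Ruzsa gives |3A| ≤ K³·|A| = (2.2000)³ · 5 ≈ 53.2400.
Step 4: Compute 3A = A + A + A directly by enumerating all triples (a,b,c) ∈ A³; |3A| = 17.
Step 5: Check 17 ≤ 53.2400? Yes ✓.

K = 11/5, Plünnecke-Ruzsa bound K³|A| ≈ 53.2400, |3A| = 17, inequality holds.


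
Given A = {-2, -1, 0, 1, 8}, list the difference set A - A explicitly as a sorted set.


A - A = {a - a' : a, a' ∈ A}.
Compute a - a' for each ordered pair (a, a'):
a = -2: -2--2=0, -2--1=-1, -2-0=-2, -2-1=-3, -2-8=-10
a = -1: -1--2=1, -1--1=0, -1-0=-1, -1-1=-2, -1-8=-9
a = 0: 0--2=2, 0--1=1, 0-0=0, 0-1=-1, 0-8=-8
a = 1: 1--2=3, 1--1=2, 1-0=1, 1-1=0, 1-8=-7
a = 8: 8--2=10, 8--1=9, 8-0=8, 8-1=7, 8-8=0
Collecting distinct values (and noting 0 appears from a-a):
A - A = {-10, -9, -8, -7, -3, -2, -1, 0, 1, 2, 3, 7, 8, 9, 10}
|A - A| = 15

A - A = {-10, -9, -8, -7, -3, -2, -1, 0, 1, 2, 3, 7, 8, 9, 10}


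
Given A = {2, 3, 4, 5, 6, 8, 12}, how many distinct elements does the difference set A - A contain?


A - A = {a - a' : a, a' ∈ A}; |A| = 7.
Bounds: 2|A|-1 ≤ |A - A| ≤ |A|² - |A| + 1, i.e. 13 ≤ |A - A| ≤ 43.
Note: 0 ∈ A - A always (from a - a). The set is symmetric: if d ∈ A - A then -d ∈ A - A.
Enumerate nonzero differences d = a - a' with a > a' (then include -d):
Positive differences: {1, 2, 3, 4, 5, 6, 7, 8, 9, 10}
Full difference set: {0} ∪ (positive diffs) ∪ (negative diffs).
|A - A| = 1 + 2·10 = 21 (matches direct enumeration: 21).

|A - A| = 21


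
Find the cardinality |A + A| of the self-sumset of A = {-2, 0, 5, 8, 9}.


A + A = {a + a' : a, a' ∈ A}; |A| = 5.
General bounds: 2|A| - 1 ≤ |A + A| ≤ |A|(|A|+1)/2, i.e. 9 ≤ |A + A| ≤ 15.
Lower bound 2|A|-1 is attained iff A is an arithmetic progression.
Enumerate sums a + a' for a ≤ a' (symmetric, so this suffices):
a = -2: -2+-2=-4, -2+0=-2, -2+5=3, -2+8=6, -2+9=7
a = 0: 0+0=0, 0+5=5, 0+8=8, 0+9=9
a = 5: 5+5=10, 5+8=13, 5+9=14
a = 8: 8+8=16, 8+9=17
a = 9: 9+9=18
Distinct sums: {-4, -2, 0, 3, 5, 6, 7, 8, 9, 10, 13, 14, 16, 17, 18}
|A + A| = 15

|A + A| = 15


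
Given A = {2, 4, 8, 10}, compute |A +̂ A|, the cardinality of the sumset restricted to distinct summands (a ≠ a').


Restricted sumset: A +̂ A = {a + a' : a ∈ A, a' ∈ A, a ≠ a'}.
Equivalently, take A + A and drop any sum 2a that is achievable ONLY as a + a for a ∈ A (i.e. sums representable only with equal summands).
Enumerate pairs (a, a') with a < a' (symmetric, so each unordered pair gives one sum; this covers all a ≠ a'):
  2 + 4 = 6
  2 + 8 = 10
  2 + 10 = 12
  4 + 8 = 12
  4 + 10 = 14
  8 + 10 = 18
Collected distinct sums: {6, 10, 12, 14, 18}
|A +̂ A| = 5
(Reference bound: |A +̂ A| ≥ 2|A| - 3 for |A| ≥ 2, with |A| = 4 giving ≥ 5.)

|A +̂ A| = 5


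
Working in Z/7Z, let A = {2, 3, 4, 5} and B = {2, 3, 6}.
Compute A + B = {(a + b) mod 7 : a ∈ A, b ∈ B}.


Work in Z/7Z: reduce every sum a + b modulo 7.
Enumerate all 12 pairs:
a = 2: 2+2=4, 2+3=5, 2+6=1
a = 3: 3+2=5, 3+3=6, 3+6=2
a = 4: 4+2=6, 4+3=0, 4+6=3
a = 5: 5+2=0, 5+3=1, 5+6=4
Distinct residues collected: {0, 1, 2, 3, 4, 5, 6}
|A + B| = 7 (out of 7 total residues).

A + B = {0, 1, 2, 3, 4, 5, 6}
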